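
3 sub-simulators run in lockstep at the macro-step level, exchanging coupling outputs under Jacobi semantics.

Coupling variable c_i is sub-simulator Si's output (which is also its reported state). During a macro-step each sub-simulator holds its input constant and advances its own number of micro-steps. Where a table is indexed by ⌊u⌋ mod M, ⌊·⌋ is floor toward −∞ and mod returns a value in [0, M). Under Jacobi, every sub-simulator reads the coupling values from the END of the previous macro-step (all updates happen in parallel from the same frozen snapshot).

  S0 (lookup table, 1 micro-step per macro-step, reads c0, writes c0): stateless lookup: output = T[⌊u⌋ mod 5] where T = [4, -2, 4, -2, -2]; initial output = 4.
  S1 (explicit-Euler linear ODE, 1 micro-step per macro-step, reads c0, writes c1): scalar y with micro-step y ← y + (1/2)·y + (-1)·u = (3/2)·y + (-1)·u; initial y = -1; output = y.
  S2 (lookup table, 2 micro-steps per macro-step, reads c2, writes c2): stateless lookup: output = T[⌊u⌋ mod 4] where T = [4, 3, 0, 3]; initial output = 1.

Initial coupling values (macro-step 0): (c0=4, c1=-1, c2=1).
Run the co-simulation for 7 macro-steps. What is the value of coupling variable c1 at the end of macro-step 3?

c1 at macro-step 3 = -59/8

macro 1: S0 reads c0=4 → after 1×micro: -2; S1 reads c0=4 → after 1×micro: -11/2; S2 reads c2=1 → after 2×micro: 3 ⇒ (c0=-2, c1=-11/2, c2=3)
macro 2: S0 reads c0=-2 → after 1×micro: -2; S1 reads c0=-2 → after 1×micro: -25/4; S2 reads c2=3 → after 2×micro: 3 ⇒ (c0=-2, c1=-25/4, c2=3)
macro 3: S0 reads c0=-2 → after 1×micro: -2; S1 reads c0=-2 → after 1×micro: -59/8; S2 reads c2=3 → after 2×micro: 3 ⇒ (c0=-2, c1=-59/8, c2=3)
macro 4: S0 reads c0=-2 → after 1×micro: -2; S1 reads c0=-2 → after 1×micro: -145/16; S2 reads c2=3 → after 2×micro: 3 ⇒ (c0=-2, c1=-145/16, c2=3)
macro 5: S0 reads c0=-2 → after 1×micro: -2; S1 reads c0=-2 → after 1×micro: -371/32; S2 reads c2=3 → after 2×micro: 3 ⇒ (c0=-2, c1=-371/32, c2=3)
macro 6: S0 reads c0=-2 → after 1×micro: -2; S1 reads c0=-2 → after 1×micro: -985/64; S2 reads c2=3 → after 2×micro: 3 ⇒ (c0=-2, c1=-985/64, c2=3)
macro 7: S0 reads c0=-2 → after 1×micro: -2; S1 reads c0=-2 → after 1×micro: -2699/128; S2 reads c2=3 → after 2×micro: 3 ⇒ (c0=-2, c1=-2699/128, c2=3)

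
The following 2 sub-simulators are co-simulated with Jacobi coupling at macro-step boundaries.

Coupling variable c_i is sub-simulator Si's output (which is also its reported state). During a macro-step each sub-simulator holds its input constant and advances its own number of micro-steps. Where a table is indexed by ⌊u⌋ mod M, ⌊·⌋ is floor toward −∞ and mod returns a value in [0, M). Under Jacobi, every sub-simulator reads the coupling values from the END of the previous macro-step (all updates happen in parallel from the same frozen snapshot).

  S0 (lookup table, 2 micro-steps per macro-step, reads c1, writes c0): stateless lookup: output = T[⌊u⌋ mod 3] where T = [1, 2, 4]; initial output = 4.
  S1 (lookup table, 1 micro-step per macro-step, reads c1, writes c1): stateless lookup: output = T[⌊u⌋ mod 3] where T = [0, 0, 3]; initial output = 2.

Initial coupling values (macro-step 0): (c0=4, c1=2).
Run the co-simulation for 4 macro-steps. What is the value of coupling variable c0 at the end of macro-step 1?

macro 1: S0 reads c1=2 → after 2×micro: 4; S1 reads c1=2 → after 1×micro: 3 ⇒ (c0=4, c1=3)
macro 2: S0 reads c1=3 → after 2×micro: 1; S1 reads c1=3 → after 1×micro: 0 ⇒ (c0=1, c1=0)
macro 3: S0 reads c1=0 → after 2×micro: 1; S1 reads c1=0 → after 1×micro: 0 ⇒ (c0=1, c1=0)
macro 4: S0 reads c1=0 → after 2×micro: 1; S1 reads c1=0 → after 1×micro: 0 ⇒ (c0=1, c1=0)

c0 at macro-step 1 = 4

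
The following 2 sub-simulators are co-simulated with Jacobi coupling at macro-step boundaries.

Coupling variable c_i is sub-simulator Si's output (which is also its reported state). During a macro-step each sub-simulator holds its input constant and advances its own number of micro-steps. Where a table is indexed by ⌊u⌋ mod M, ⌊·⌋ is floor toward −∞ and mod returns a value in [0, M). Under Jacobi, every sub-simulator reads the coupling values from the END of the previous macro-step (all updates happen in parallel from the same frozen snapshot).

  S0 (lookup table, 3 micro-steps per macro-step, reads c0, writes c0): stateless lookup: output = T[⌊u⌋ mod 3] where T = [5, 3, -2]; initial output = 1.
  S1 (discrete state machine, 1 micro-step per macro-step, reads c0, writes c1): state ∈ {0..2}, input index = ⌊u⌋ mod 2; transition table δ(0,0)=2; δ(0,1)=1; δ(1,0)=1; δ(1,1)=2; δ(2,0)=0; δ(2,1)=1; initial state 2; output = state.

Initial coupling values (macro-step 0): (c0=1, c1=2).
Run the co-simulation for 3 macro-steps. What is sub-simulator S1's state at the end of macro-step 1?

macro 1: S0 reads c0=1 → after 3×micro: 3; S1 reads c0=1 → after 1×micro: 1 ⇒ (c0=3, c1=1)
macro 2: S0 reads c0=3 → after 3×micro: 5; S1 reads c0=3 → after 1×micro: 2 ⇒ (c0=5, c1=2)
macro 3: S0 reads c0=5 → after 3×micro: -2; S1 reads c0=5 → after 1×micro: 1 ⇒ (c0=-2, c1=1)

S1 state at macro-step 1 = 1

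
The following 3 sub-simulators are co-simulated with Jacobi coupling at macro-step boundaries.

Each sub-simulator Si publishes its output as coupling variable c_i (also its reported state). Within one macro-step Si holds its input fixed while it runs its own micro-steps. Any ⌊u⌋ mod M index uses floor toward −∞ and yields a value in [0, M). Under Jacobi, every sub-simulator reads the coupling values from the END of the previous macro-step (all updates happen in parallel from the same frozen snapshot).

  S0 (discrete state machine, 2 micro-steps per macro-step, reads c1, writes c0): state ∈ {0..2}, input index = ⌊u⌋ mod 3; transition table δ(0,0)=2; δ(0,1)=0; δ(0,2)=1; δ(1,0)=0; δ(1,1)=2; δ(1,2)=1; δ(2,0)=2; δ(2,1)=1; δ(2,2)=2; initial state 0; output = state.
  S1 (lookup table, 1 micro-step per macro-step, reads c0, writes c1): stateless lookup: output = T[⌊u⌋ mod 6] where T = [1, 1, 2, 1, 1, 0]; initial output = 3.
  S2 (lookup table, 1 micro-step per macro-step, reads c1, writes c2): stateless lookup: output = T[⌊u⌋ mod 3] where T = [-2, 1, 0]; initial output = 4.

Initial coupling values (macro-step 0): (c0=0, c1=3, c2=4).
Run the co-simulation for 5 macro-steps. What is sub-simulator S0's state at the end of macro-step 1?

S0 state at macro-step 1 = 2

macro 1: S0 reads c1=3 → after 2×micro: 2; S1 reads c0=0 → after 1×micro: 1; S2 reads c1=3 → after 1×micro: -2 ⇒ (c0=2, c1=1, c2=-2)
macro 2: S0 reads c1=1 → after 2×micro: 2; S1 reads c0=2 → after 1×micro: 2; S2 reads c1=1 → after 1×micro: 1 ⇒ (c0=2, c1=2, c2=1)
macro 3: S0 reads c1=2 → after 2×micro: 2; S1 reads c0=2 → after 1×micro: 2; S2 reads c1=2 → after 1×micro: 0 ⇒ (c0=2, c1=2, c2=0)
macro 4: S0 reads c1=2 → after 2×micro: 2; S1 reads c0=2 → after 1×micro: 2; S2 reads c1=2 → after 1×micro: 0 ⇒ (c0=2, c1=2, c2=0)
macro 5: S0 reads c1=2 → after 2×micro: 2; S1 reads c0=2 → after 1×micro: 2; S2 reads c1=2 → after 1×micro: 0 ⇒ (c0=2, c1=2, c2=0)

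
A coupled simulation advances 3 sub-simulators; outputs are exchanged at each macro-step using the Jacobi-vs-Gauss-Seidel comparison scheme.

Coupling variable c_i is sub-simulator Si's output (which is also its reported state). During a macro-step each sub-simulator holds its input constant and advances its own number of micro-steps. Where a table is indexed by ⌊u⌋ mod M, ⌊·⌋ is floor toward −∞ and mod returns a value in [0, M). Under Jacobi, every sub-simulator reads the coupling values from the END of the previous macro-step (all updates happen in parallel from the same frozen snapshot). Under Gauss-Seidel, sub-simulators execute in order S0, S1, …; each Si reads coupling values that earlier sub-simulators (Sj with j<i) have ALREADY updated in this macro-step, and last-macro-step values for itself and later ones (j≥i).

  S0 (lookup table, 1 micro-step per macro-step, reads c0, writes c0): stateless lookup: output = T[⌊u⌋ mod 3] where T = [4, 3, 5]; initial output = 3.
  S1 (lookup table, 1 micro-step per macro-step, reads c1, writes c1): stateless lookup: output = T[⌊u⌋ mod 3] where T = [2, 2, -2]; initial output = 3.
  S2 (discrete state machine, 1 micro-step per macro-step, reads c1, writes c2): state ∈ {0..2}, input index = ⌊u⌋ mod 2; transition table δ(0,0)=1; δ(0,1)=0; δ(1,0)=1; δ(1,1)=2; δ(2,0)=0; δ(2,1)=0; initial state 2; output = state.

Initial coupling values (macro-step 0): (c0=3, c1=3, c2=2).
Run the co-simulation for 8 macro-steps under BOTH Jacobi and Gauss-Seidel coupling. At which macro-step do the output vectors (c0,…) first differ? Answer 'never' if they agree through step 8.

[Jacobi] macro 1: S0 reads c0=3 → after 1×micro: 4; S1 reads c1=3 → after 1×micro: 2; S2 reads c1=3 → after 1×micro: 0 ⇒ (c0=4, c1=2, c2=0)
[Jacobi] macro 2: S0 reads c0=4 → after 1×micro: 3; S1 reads c1=2 → after 1×micro: -2; S2 reads c1=2 → after 1×micro: 1 ⇒ (c0=3, c1=-2, c2=1)
[Jacobi] macro 3: S0 reads c0=3 → after 1×micro: 4; S1 reads c1=-2 → after 1×micro: 2; S2 reads c1=-2 → after 1×micro: 1 ⇒ (c0=4, c1=2, c2=1)
[Jacobi] macro 4: S0 reads c0=4 → after 1×micro: 3; S1 reads c1=2 → after 1×micro: -2; S2 reads c1=2 → after 1×micro: 1 ⇒ (c0=3, c1=-2, c2=1)
[Jacobi] macro 5: S0 reads c0=3 → after 1×micro: 4; S1 reads c1=-2 → after 1×micro: 2; S2 reads c1=-2 → after 1×micro: 1 ⇒ (c0=4, c1=2, c2=1)
[Jacobi] macro 6: S0 reads c0=4 → after 1×micro: 3; S1 reads c1=2 → after 1×micro: -2; S2 reads c1=2 → after 1×micro: 1 ⇒ (c0=3, c1=-2, c2=1)
[Jacobi] macro 7: S0 reads c0=3 → after 1×micro: 4; S1 reads c1=-2 → after 1×micro: 2; S2 reads c1=-2 → after 1×micro: 1 ⇒ (c0=4, c1=2, c2=1)
[Jacobi] macro 8: S0 reads c0=4 → after 1×micro: 3; S1 reads c1=2 → after 1×micro: -2; S2 reads c1=2 → after 1×micro: 1 ⇒ (c0=3, c1=-2, c2=1)
[Gauss-Seidel] macro 1: S0 reads c0=3 → after 1×micro: 4; S1 reads c1=3 → after 1×micro: 2; S2 reads c1=2 → after 1×micro: 0 ⇒ (c0=4, c1=2, c2=0)
[Gauss-Seidel] macro 2: S0 reads c0=4 → after 1×micro: 3; S1 reads c1=2 → after 1×micro: -2; S2 reads c1=-2 → after 1×micro: 1 ⇒ (c0=3, c1=-2, c2=1)
[Gauss-Seidel] macro 3: S0 reads c0=3 → after 1×micro: 4; S1 reads c1=-2 → after 1×micro: 2; S2 reads c1=2 → after 1×micro: 1 ⇒ (c0=4, c1=2, c2=1)
[Gauss-Seidel] macro 4: S0 reads c0=4 → after 1×micro: 3; S1 reads c1=2 → after 1×micro: -2; S2 reads c1=-2 → after 1×micro: 1 ⇒ (c0=3, c1=-2, c2=1)
[Gauss-Seidel] macro 5: S0 reads c0=3 → after 1×micro: 4; S1 reads c1=-2 → after 1×micro: 2; S2 reads c1=2 → after 1×micro: 1 ⇒ (c0=4, c1=2, c2=1)
[Gauss-Seidel] macro 6: S0 reads c0=4 → after 1×micro: 3; S1 reads c1=2 → after 1×micro: -2; S2 reads c1=-2 → after 1×micro: 1 ⇒ (c0=3, c1=-2, c2=1)
[Gauss-Seidel] macro 7: S0 reads c0=3 → after 1×micro: 4; S1 reads c1=-2 → after 1×micro: 2; S2 reads c1=2 → after 1×micro: 1 ⇒ (c0=4, c1=2, c2=1)
[Gauss-Seidel] macro 8: S0 reads c0=4 → after 1×micro: 3; S1 reads c1=2 → after 1×micro: -2; S2 reads c1=-2 → after 1×micro: 1 ⇒ (c0=3, c1=-2, c2=1)

first divergence at macro-step: never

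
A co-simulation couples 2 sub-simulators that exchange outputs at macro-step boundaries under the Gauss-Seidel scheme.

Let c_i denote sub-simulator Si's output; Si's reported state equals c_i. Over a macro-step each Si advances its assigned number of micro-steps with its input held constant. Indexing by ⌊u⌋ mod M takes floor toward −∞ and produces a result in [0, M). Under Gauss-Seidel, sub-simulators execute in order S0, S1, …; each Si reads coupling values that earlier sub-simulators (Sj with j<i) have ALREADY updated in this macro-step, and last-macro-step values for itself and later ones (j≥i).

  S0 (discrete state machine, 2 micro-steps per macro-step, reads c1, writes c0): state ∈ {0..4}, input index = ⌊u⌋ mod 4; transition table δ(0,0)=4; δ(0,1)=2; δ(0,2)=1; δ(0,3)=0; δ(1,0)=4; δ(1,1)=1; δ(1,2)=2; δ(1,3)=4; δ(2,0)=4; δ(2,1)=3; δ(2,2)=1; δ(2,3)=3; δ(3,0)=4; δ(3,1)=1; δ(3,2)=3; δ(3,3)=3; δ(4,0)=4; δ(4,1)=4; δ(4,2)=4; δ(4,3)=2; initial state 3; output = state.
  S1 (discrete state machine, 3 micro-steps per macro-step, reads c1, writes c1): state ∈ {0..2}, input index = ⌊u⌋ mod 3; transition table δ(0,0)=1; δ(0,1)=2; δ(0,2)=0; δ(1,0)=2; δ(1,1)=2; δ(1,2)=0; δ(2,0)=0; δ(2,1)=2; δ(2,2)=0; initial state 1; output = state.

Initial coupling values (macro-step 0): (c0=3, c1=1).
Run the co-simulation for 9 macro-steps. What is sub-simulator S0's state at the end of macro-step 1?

S0 state at macro-step 1 = 1

macro 1: S0 reads c1=1 → after 2×micro: 1; S1 reads c1=1 → after 3×micro: 2 ⇒ (c0=1, c1=2)
macro 2: S0 reads c1=2 → after 2×micro: 1; S1 reads c1=2 → after 3×micro: 0 ⇒ (c0=1, c1=0)
macro 3: S0 reads c1=0 → after 2×micro: 4; S1 reads c1=0 → after 3×micro: 0 ⇒ (c0=4, c1=0)
macro 4: S0 reads c1=0 → after 2×micro: 4; S1 reads c1=0 → after 3×micro: 0 ⇒ (c0=4, c1=0)
macro 5: S0 reads c1=0 → after 2×micro: 4; S1 reads c1=0 → after 3×micro: 0 ⇒ (c0=4, c1=0)
macro 6: S0 reads c1=0 → after 2×micro: 4; S1 reads c1=0 → after 3×micro: 0 ⇒ (c0=4, c1=0)
macro 7: S0 reads c1=0 → after 2×micro: 4; S1 reads c1=0 → after 3×micro: 0 ⇒ (c0=4, c1=0)
macro 8: S0 reads c1=0 → after 2×micro: 4; S1 reads c1=0 → after 3×micro: 0 ⇒ (c0=4, c1=0)
macro 9: S0 reads c1=0 → after 2×micro: 4; S1 reads c1=0 → after 3×micro: 0 ⇒ (c0=4, c1=0)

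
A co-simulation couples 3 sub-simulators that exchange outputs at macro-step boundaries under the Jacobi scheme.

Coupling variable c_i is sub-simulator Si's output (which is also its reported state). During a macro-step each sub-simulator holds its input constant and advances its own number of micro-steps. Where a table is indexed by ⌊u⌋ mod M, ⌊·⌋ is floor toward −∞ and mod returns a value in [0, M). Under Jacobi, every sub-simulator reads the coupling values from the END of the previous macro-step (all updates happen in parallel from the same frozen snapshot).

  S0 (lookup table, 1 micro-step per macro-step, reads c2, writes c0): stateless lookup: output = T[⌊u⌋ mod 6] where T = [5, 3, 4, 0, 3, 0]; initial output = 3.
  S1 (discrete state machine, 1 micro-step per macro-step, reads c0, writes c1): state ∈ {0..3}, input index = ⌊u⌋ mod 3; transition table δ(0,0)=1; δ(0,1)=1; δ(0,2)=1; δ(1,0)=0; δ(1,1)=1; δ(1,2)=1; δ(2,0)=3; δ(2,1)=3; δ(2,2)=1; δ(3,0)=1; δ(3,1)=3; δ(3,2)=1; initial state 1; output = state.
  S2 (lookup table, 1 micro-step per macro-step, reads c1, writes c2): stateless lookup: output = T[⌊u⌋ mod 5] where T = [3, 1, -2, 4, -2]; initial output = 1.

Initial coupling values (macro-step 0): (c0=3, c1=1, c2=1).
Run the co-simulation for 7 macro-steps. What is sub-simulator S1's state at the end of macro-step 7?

macro 1: S0 reads c2=1 → after 1×micro: 3; S1 reads c0=3 → after 1×micro: 0; S2 reads c1=1 → after 1×micro: 1 ⇒ (c0=3, c1=0, c2=1)
macro 2: S0 reads c2=1 → after 1×micro: 3; S1 reads c0=3 → after 1×micro: 1; S2 reads c1=0 → after 1×micro: 3 ⇒ (c0=3, c1=1, c2=3)
macro 3: S0 reads c2=3 → after 1×micro: 0; S1 reads c0=3 → after 1×micro: 0; S2 reads c1=1 → after 1×micro: 1 ⇒ (c0=0, c1=0, c2=1)
macro 4: S0 reads c2=1 → after 1×micro: 3; S1 reads c0=0 → after 1×micro: 1; S2 reads c1=0 → after 1×micro: 3 ⇒ (c0=3, c1=1, c2=3)
macro 5: S0 reads c2=3 → after 1×micro: 0; S1 reads c0=3 → after 1×micro: 0; S2 reads c1=1 → after 1×micro: 1 ⇒ (c0=0, c1=0, c2=1)
macro 6: S0 reads c2=1 → after 1×micro: 3; S1 reads c0=0 → after 1×micro: 1; S2 reads c1=0 → after 1×micro: 3 ⇒ (c0=3, c1=1, c2=3)
macro 7: S0 reads c2=3 → after 1×micro: 0; S1 reads c0=3 → after 1×micro: 0; S2 reads c1=1 → after 1×micro: 1 ⇒ (c0=0, c1=0, c2=1)

S1 state at macro-step 7 = 0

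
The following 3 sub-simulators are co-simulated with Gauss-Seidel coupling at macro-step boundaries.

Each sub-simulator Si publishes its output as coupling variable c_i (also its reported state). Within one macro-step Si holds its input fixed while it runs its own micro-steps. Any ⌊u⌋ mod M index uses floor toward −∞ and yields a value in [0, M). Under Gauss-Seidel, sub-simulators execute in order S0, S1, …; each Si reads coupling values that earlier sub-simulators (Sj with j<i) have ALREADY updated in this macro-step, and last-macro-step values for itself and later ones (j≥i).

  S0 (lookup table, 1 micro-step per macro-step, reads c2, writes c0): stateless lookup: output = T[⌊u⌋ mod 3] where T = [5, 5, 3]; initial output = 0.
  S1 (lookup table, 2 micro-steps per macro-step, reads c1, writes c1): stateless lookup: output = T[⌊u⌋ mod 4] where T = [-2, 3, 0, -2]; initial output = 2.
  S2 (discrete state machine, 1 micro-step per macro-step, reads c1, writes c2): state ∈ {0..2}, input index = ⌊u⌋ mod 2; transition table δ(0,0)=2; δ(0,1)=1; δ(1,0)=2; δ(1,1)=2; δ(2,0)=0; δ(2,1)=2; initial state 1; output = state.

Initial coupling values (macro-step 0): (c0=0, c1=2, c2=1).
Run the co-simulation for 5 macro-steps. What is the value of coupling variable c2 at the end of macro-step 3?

c2 at macro-step 3 = 2

macro 1: S0 reads c2=1 → after 1×micro: 5; S1 reads c1=2 → after 2×micro: 0; S2 reads c1=0 → after 1×micro: 2 ⇒ (c0=5, c1=0, c2=2)
macro 2: S0 reads c2=2 → after 1×micro: 3; S1 reads c1=0 → after 2×micro: -2; S2 reads c1=-2 → after 1×micro: 0 ⇒ (c0=3, c1=-2, c2=0)
macro 3: S0 reads c2=0 → after 1×micro: 5; S1 reads c1=-2 → after 2×micro: 0; S2 reads c1=0 → after 1×micro: 2 ⇒ (c0=5, c1=0, c2=2)
macro 4: S0 reads c2=2 → after 1×micro: 3; S1 reads c1=0 → after 2×micro: -2; S2 reads c1=-2 → after 1×micro: 0 ⇒ (c0=3, c1=-2, c2=0)
macro 5: S0 reads c2=0 → after 1×micro: 5; S1 reads c1=-2 → after 2×micro: 0; S2 reads c1=0 → after 1×micro: 2 ⇒ (c0=5, c1=0, c2=2)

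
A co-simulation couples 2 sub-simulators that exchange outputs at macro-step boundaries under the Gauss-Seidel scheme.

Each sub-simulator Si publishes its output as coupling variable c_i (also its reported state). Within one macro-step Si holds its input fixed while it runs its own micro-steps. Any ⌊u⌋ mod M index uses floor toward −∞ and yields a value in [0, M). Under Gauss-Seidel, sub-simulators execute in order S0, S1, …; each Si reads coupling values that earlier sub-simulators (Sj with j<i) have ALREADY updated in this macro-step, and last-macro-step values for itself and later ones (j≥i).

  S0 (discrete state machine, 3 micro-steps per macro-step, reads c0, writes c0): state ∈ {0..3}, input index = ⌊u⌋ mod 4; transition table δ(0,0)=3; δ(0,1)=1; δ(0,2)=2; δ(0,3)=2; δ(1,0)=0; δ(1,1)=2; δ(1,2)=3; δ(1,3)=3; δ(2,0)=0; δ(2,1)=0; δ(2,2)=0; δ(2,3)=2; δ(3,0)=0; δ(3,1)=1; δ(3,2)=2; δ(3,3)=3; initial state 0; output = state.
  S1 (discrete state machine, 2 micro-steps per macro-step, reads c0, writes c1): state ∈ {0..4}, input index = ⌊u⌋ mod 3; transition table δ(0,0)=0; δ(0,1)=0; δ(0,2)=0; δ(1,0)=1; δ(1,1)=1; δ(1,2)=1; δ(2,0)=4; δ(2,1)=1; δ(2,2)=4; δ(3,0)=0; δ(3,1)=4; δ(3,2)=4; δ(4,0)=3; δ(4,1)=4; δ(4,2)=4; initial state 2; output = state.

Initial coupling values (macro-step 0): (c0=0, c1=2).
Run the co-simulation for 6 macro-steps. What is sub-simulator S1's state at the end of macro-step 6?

S1 state at macro-step 6 = 0

macro 1: S0 reads c0=0 → after 3×micro: 3; S1 reads c0=3 → after 2×micro: 3 ⇒ (c0=3, c1=3)
macro 2: S0 reads c0=3 → after 3×micro: 3; S1 reads c0=3 → after 2×micro: 0 ⇒ (c0=3, c1=0)
macro 3: S0 reads c0=3 → after 3×micro: 3; S1 reads c0=3 → after 2×micro: 0 ⇒ (c0=3, c1=0)
macro 4: S0 reads c0=3 → after 3×micro: 3; S1 reads c0=3 → after 2×micro: 0 ⇒ (c0=3, c1=0)
macro 5: S0 reads c0=3 → after 3×micro: 3; S1 reads c0=3 → after 2×micro: 0 ⇒ (c0=3, c1=0)
macro 6: S0 reads c0=3 → after 3×micro: 3; S1 reads c0=3 → after 2×micro: 0 ⇒ (c0=3, c1=0)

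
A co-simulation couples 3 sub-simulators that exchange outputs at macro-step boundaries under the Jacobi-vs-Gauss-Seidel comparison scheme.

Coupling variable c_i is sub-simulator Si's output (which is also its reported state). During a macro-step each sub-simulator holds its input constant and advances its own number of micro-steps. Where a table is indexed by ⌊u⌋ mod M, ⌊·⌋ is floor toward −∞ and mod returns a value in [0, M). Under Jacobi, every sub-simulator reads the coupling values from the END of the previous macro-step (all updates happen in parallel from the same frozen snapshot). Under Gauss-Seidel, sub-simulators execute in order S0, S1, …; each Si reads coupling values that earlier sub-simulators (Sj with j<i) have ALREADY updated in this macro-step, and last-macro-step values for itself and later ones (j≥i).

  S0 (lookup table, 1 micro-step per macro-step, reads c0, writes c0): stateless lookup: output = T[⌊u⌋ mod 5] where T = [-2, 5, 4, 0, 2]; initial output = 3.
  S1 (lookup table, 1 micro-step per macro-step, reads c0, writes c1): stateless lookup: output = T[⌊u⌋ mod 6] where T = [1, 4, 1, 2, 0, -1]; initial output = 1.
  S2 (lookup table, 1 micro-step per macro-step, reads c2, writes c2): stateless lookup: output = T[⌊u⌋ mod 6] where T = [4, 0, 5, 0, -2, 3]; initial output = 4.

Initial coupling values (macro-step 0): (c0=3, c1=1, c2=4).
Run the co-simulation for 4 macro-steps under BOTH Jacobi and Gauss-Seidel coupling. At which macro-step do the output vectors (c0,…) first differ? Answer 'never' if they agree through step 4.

[Jacobi] macro 1: S0 reads c0=3 → after 1×micro: 0; S1 reads c0=3 → after 1×micro: 2; S2 reads c2=4 → after 1×micro: -2 ⇒ (c0=0, c1=2, c2=-2)
[Jacobi] macro 2: S0 reads c0=0 → after 1×micro: -2; S1 reads c0=0 → after 1×micro: 1; S2 reads c2=-2 → after 1×micro: -2 ⇒ (c0=-2, c1=1, c2=-2)
[Jacobi] macro 3: S0 reads c0=-2 → after 1×micro: 0; S1 reads c0=-2 → after 1×micro: 0; S2 reads c2=-2 → after 1×micro: -2 ⇒ (c0=0, c1=0, c2=-2)
[Jacobi] macro 4: S0 reads c0=0 → after 1×micro: -2; S1 reads c0=0 → after 1×micro: 1; S2 reads c2=-2 → after 1×micro: -2 ⇒ (c0=-2, c1=1, c2=-2)
[Gauss-Seidel] macro 1: S0 reads c0=3 → after 1×micro: 0; S1 reads c0=0 → after 1×micro: 1; S2 reads c2=4 → after 1×micro: -2 ⇒ (c0=0, c1=1, c2=-2)
[Gauss-Seidel] macro 2: S0 reads c0=0 → after 1×micro: -2; S1 reads c0=-2 → after 1×micro: 0; S2 reads c2=-2 → after 1×micro: -2 ⇒ (c0=-2, c1=0, c2=-2)
[Gauss-Seidel] macro 3: S0 reads c0=-2 → after 1×micro: 0; S1 reads c0=0 → after 1×micro: 1; S2 reads c2=-2 → after 1×micro: -2 ⇒ (c0=0, c1=1, c2=-2)
[Gauss-Seidel] macro 4: S0 reads c0=0 → after 1×micro: -2; S1 reads c0=-2 → after 1×micro: 0; S2 reads c2=-2 → after 1×micro: -2 ⇒ (c0=-2, c1=0, c2=-2)

first divergence at macro-step: 1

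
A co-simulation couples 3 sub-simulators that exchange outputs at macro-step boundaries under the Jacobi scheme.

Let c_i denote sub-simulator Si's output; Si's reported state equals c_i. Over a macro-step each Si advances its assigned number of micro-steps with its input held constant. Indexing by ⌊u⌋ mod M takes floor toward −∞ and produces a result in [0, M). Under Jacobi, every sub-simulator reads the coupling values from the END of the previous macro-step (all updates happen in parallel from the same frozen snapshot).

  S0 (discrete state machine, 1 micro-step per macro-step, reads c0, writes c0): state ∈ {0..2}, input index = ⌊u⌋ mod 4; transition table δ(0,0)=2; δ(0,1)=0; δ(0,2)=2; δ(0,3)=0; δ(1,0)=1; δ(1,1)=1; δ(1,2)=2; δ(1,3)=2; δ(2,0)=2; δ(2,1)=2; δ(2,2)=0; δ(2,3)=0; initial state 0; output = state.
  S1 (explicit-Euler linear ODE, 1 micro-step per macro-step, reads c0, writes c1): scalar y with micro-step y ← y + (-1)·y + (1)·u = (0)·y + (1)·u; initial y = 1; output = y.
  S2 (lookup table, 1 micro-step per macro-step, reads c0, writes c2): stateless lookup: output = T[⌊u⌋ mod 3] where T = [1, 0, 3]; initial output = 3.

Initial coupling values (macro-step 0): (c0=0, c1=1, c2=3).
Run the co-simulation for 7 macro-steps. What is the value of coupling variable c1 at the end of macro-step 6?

macro 1: S0 reads c0=0 → after 1×micro: 2; S1 reads c0=0 → after 1×micro: 0; S2 reads c0=0 → after 1×micro: 1 ⇒ (c0=2, c1=0, c2=1)
macro 2: S0 reads c0=2 → after 1×micro: 0; S1 reads c0=2 → after 1×micro: 2; S2 reads c0=2 → after 1×micro: 3 ⇒ (c0=0, c1=2, c2=3)
macro 3: S0 reads c0=0 → after 1×micro: 2; S1 reads c0=0 → after 1×micro: 0; S2 reads c0=0 → after 1×micro: 1 ⇒ (c0=2, c1=0, c2=1)
macro 4: S0 reads c0=2 → after 1×micro: 0; S1 reads c0=2 → after 1×micro: 2; S2 reads c0=2 → after 1×micro: 3 ⇒ (c0=0, c1=2, c2=3)
macro 5: S0 reads c0=0 → after 1×micro: 2; S1 reads c0=0 → after 1×micro: 0; S2 reads c0=0 → after 1×micro: 1 ⇒ (c0=2, c1=0, c2=1)
macro 6: S0 reads c0=2 → after 1×micro: 0; S1 reads c0=2 → after 1×micro: 2; S2 reads c0=2 → after 1×micro: 3 ⇒ (c0=0, c1=2, c2=3)
macro 7: S0 reads c0=0 → after 1×micro: 2; S1 reads c0=0 → after 1×micro: 0; S2 reads c0=0 → after 1×micro: 1 ⇒ (c0=2, c1=0, c2=1)

c1 at macro-step 6 = 2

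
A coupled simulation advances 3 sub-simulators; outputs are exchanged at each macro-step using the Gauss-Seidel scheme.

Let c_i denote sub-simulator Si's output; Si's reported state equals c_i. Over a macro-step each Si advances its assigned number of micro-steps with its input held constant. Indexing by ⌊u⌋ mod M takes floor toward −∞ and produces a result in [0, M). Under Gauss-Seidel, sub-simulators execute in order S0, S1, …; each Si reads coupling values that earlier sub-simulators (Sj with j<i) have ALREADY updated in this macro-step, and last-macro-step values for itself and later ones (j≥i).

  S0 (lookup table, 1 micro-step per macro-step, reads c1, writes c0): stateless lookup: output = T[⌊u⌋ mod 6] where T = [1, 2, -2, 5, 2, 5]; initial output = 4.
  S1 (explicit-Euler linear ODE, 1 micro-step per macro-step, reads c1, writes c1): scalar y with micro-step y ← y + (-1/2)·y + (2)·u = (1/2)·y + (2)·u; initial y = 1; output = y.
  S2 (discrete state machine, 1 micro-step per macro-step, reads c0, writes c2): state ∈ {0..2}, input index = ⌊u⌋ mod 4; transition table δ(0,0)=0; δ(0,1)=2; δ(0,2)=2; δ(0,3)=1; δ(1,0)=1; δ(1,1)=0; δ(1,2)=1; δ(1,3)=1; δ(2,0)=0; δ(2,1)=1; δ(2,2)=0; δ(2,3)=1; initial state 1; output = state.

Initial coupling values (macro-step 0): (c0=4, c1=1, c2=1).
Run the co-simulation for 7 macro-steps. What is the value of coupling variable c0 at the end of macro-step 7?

c0 at macro-step 7 = 2

macro 1: S0 reads c1=1 → after 1×micro: 2; S1 reads c1=1 → after 1×micro: 5/2; S2 reads c0=2 → after 1×micro: 1 ⇒ (c0=2, c1=5/2, c2=1)
macro 2: S0 reads c1=5/2 → after 1×micro: -2; S1 reads c1=5/2 → after 1×micro: 25/4; S2 reads c0=-2 → after 1×micro: 1 ⇒ (c0=-2, c1=25/4, c2=1)
macro 3: S0 reads c1=25/4 → after 1×micro: 1; S1 reads c1=25/4 → after 1×micro: 125/8; S2 reads c0=1 → after 1×micro: 0 ⇒ (c0=1, c1=125/8, c2=0)
macro 4: S0 reads c1=125/8 → after 1×micro: 5; S1 reads c1=125/8 → after 1×micro: 625/16; S2 reads c0=5 → after 1×micro: 2 ⇒ (c0=5, c1=625/16, c2=2)
macro 5: S0 reads c1=625/16 → after 1×micro: 5; S1 reads c1=625/16 → after 1×micro: 3125/32; S2 reads c0=5 → after 1×micro: 1 ⇒ (c0=5, c1=3125/32, c2=1)
macro 6: S0 reads c1=3125/32 → after 1×micro: 2; S1 reads c1=3125/32 → after 1×micro: 15625/64; S2 reads c0=2 → after 1×micro: 1 ⇒ (c0=2, c1=15625/64, c2=1)
macro 7: S0 reads c1=15625/64 → after 1×micro: 2; S1 reads c1=15625/64 → after 1×micro: 78125/128; S2 reads c0=2 → after 1×micro: 1 ⇒ (c0=2, c1=78125/128, c2=1)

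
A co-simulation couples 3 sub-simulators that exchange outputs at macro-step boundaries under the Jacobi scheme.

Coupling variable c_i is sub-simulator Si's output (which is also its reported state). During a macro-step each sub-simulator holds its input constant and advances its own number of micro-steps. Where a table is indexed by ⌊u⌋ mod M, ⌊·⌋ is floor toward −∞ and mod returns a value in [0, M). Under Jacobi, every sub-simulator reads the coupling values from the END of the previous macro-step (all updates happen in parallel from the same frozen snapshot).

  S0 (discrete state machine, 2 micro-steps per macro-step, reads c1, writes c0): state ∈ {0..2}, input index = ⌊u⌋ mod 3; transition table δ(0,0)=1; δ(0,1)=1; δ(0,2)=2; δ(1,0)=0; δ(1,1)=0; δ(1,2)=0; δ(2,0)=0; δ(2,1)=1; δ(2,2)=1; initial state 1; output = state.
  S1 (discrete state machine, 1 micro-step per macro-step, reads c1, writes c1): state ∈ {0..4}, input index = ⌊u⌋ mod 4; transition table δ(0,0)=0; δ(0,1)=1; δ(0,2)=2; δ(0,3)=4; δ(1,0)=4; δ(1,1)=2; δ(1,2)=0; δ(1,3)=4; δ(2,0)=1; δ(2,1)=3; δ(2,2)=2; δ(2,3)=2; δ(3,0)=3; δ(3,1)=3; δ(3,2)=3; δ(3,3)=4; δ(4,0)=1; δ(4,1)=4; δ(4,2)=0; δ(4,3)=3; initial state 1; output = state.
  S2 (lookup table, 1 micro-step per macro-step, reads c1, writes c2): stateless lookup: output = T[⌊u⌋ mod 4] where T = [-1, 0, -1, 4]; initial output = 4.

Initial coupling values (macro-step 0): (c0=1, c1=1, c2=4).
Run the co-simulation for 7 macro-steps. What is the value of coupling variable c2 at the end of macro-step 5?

macro 1: S0 reads c1=1 → after 2×micro: 1; S1 reads c1=1 → after 1×micro: 2; S2 reads c1=1 → after 1×micro: 0 ⇒ (c0=1, c1=2, c2=0)
macro 2: S0 reads c1=2 → after 2×micro: 2; S1 reads c1=2 → after 1×micro: 2; S2 reads c1=2 → after 1×micro: -1 ⇒ (c0=2, c1=2, c2=-1)
macro 3: S0 reads c1=2 → after 2×micro: 0; S1 reads c1=2 → after 1×micro: 2; S2 reads c1=2 → after 1×micro: -1 ⇒ (c0=0, c1=2, c2=-1)
macro 4: S0 reads c1=2 → after 2×micro: 1; S1 reads c1=2 → after 1×micro: 2; S2 reads c1=2 → after 1×micro: -1 ⇒ (c0=1, c1=2, c2=-1)
macro 5: S0 reads c1=2 → after 2×micro: 2; S1 reads c1=2 → after 1×micro: 2; S2 reads c1=2 → after 1×micro: -1 ⇒ (c0=2, c1=2, c2=-1)
macro 6: S0 reads c1=2 → after 2×micro: 0; S1 reads c1=2 → after 1×micro: 2; S2 reads c1=2 → after 1×micro: -1 ⇒ (c0=0, c1=2, c2=-1)
macro 7: S0 reads c1=2 → after 2×micro: 1; S1 reads c1=2 → after 1×micro: 2; S2 reads c1=2 → after 1×micro: -1 ⇒ (c0=1, c1=2, c2=-1)

c2 at macro-step 5 = -1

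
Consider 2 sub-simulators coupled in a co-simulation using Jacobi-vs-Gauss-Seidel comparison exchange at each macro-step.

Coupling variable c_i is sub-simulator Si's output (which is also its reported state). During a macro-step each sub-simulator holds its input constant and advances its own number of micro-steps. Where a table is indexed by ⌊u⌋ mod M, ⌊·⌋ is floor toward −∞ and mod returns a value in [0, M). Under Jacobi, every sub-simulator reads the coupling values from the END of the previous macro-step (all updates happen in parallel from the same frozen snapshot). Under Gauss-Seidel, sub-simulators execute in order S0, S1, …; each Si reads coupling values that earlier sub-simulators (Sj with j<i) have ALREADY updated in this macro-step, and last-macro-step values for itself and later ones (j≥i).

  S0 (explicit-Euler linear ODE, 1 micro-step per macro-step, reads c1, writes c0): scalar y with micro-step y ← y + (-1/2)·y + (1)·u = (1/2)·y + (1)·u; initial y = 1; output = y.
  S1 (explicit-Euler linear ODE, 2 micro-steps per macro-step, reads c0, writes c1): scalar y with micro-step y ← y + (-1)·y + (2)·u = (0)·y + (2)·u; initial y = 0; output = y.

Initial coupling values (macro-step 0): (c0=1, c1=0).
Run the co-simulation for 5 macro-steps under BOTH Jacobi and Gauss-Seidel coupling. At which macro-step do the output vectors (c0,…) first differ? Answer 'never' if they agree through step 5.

first divergence at macro-step: 1

[Jacobi] macro 1: S0 reads c1=0 → after 1×micro: 1/2; S1 reads c0=1 → after 2×micro: 2 ⇒ (c0=1/2, c1=2)
[Jacobi] macro 2: S0 reads c1=2 → after 1×micro: 9/4; S1 reads c0=1/2 → after 2×micro: 1 ⇒ (c0=9/4, c1=1)
[Jacobi] macro 3: S0 reads c1=1 → after 1×micro: 17/8; S1 reads c0=9/4 → after 2×micro: 9/2 ⇒ (c0=17/8, c1=9/2)
[Jacobi] macro 4: S0 reads c1=9/2 → after 1×micro: 89/16; S1 reads c0=17/8 → after 2×micro: 17/4 ⇒ (c0=89/16, c1=17/4)
[Jacobi] macro 5: S0 reads c1=17/4 → after 1×micro: 225/32; S1 reads c0=89/16 → after 2×micro: 89/8 ⇒ (c0=225/32, c1=89/8)
[Gauss-Seidel] macro 1: S0 reads c1=0 → after 1×micro: 1/2; S1 reads c0=1/2 → after 2×micro: 1 ⇒ (c0=1/2, c1=1)
[Gauss-Seidel] macro 2: S0 reads c1=1 → after 1×micro: 5/4; S1 reads c0=5/4 → after 2×micro: 5/2 ⇒ (c0=5/4, c1=5/2)
[Gauss-Seidel] macro 3: S0 reads c1=5/2 → after 1×micro: 25/8; S1 reads c0=25/8 → after 2×micro: 25/4 ⇒ (c0=25/8, c1=25/4)
[Gauss-Seidel] macro 4: S0 reads c1=25/4 → after 1×micro: 125/16; S1 reads c0=125/16 → after 2×micro: 125/8 ⇒ (c0=125/16, c1=125/8)
[Gauss-Seidel] macro 5: S0 reads c1=125/8 → after 1×micro: 625/32; S1 reads c0=625/32 → after 2×micro: 625/16 ⇒ (c0=625/32, c1=625/16)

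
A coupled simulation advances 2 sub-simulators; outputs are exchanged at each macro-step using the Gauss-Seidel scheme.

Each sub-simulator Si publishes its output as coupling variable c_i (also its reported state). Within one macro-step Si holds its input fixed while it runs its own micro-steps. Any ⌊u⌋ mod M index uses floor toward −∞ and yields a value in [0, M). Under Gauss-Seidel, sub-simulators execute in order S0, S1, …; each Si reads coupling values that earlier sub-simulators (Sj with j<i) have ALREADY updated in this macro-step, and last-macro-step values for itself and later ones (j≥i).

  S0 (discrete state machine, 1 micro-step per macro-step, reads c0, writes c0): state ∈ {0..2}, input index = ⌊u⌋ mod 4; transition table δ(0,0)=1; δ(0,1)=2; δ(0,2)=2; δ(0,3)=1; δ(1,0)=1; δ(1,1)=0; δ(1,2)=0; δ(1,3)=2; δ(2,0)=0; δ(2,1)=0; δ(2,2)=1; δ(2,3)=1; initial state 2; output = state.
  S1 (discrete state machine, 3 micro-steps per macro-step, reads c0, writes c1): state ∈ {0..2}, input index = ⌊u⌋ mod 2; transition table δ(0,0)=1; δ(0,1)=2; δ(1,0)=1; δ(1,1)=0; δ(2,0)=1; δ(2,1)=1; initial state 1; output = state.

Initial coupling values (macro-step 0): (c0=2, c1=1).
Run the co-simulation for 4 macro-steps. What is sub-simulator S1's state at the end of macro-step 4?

macro 1: S0 reads c0=2 → after 1×micro: 1; S1 reads c0=1 → after 3×micro: 1 ⇒ (c0=1, c1=1)
macro 2: S0 reads c0=1 → after 1×micro: 0; S1 reads c0=0 → after 3×micro: 1 ⇒ (c0=0, c1=1)
macro 3: S0 reads c0=0 → after 1×micro: 1; S1 reads c0=1 → after 3×micro: 1 ⇒ (c0=1, c1=1)
macro 4: S0 reads c0=1 → after 1×micro: 0; S1 reads c0=0 → after 3×micro: 1 ⇒ (c0=0, c1=1)

S1 state at macro-step 4 = 1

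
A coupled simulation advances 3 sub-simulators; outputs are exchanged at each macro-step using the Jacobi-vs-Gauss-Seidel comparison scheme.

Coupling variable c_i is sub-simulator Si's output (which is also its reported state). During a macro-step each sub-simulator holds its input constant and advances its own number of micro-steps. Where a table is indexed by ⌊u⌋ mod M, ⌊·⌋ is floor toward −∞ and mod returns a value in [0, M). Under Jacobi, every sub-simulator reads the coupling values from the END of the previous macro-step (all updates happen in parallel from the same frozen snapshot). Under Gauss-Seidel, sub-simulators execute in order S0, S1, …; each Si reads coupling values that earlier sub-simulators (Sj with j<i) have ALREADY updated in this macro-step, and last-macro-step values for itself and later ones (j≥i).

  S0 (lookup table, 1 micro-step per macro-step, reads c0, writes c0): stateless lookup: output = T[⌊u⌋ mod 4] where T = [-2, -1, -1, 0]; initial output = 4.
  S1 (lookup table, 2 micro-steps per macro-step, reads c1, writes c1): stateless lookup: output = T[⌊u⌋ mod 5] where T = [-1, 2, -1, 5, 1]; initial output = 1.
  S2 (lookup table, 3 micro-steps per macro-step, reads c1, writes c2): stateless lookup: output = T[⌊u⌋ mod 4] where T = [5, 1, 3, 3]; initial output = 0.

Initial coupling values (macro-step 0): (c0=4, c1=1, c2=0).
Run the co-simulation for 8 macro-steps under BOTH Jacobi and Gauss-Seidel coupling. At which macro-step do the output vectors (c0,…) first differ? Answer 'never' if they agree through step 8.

first divergence at macro-step: 1

[Jacobi] macro 1: S0 reads c0=4 → after 1×micro: -2; S1 reads c1=1 → after 2×micro: 2; S2 reads c1=1 → after 3×micro: 1 ⇒ (c0=-2, c1=2, c2=1)
[Jacobi] macro 2: S0 reads c0=-2 → after 1×micro: -1; S1 reads c1=2 → after 2×micro: -1; S2 reads c1=2 → after 3×micro: 3 ⇒ (c0=-1, c1=-1, c2=3)
[Jacobi] macro 3: S0 reads c0=-1 → after 1×micro: 0; S1 reads c1=-1 → after 2×micro: 1; S2 reads c1=-1 → after 3×micro: 3 ⇒ (c0=0, c1=1, c2=3)
[Jacobi] macro 4: S0 reads c0=0 → after 1×micro: -2; S1 reads c1=1 → after 2×micro: 2; S2 reads c1=1 → after 3×micro: 1 ⇒ (c0=-2, c1=2, c2=1)
[Jacobi] macro 5: S0 reads c0=-2 → after 1×micro: -1; S1 reads c1=2 → after 2×micro: -1; S2 reads c1=2 → after 3×micro: 3 ⇒ (c0=-1, c1=-1, c2=3)
[Jacobi] macro 6: S0 reads c0=-1 → after 1×micro: 0; S1 reads c1=-1 → after 2×micro: 1; S2 reads c1=-1 → after 3×micro: 3 ⇒ (c0=0, c1=1, c2=3)
[Jacobi] macro 7: S0 reads c0=0 → after 1×micro: -2; S1 reads c1=1 → after 2×micro: 2; S2 reads c1=1 → after 3×micro: 1 ⇒ (c0=-2, c1=2, c2=1)
[Jacobi] macro 8: S0 reads c0=-2 → after 1×micro: -1; S1 reads c1=2 → after 2×micro: -1; S2 reads c1=2 → after 3×micro: 3 ⇒ (c0=-1, c1=-1, c2=3)
[Gauss-Seidel] macro 1: S0 reads c0=4 → after 1×micro: -2; S1 reads c1=1 → after 2×micro: 2; S2 reads c1=2 → after 3×micro: 3 ⇒ (c0=-2, c1=2, c2=3)
[Gauss-Seidel] macro 2: S0 reads c0=-2 → after 1×micro: -1; S1 reads c1=2 → after 2×micro: -1; S2 reads c1=-1 → after 3×micro: 3 ⇒ (c0=-1, c1=-1, c2=3)
[Gauss-Seidel] macro 3: S0 reads c0=-1 → after 1×micro: 0; S1 reads c1=-1 → after 2×micro: 1; S2 reads c1=1 → after 3×micro: 1 ⇒ (c0=0, c1=1, c2=1)
[Gauss-Seidel] macro 4: S0 reads c0=0 → after 1×micro: -2; S1 reads c1=1 → after 2×micro: 2; S2 reads c1=2 → after 3×micro: 3 ⇒ (c0=-2, c1=2, c2=3)
[Gauss-Seidel] macro 5: S0 reads c0=-2 → after 1×micro: -1; S1 reads c1=2 → after 2×micro: -1; S2 reads c1=-1 → after 3×micro: 3 ⇒ (c0=-1, c1=-1, c2=3)
[Gauss-Seidel] macro 6: S0 reads c0=-1 → after 1×micro: 0; S1 reads c1=-1 → after 2×micro: 1; S2 reads c1=1 → after 3×micro: 1 ⇒ (c0=0, c1=1, c2=1)
[Gauss-Seidel] macro 7: S0 reads c0=0 → after 1×micro: -2; S1 reads c1=1 → after 2×micro: 2; S2 reads c1=2 → after 3×micro: 3 ⇒ (c0=-2, c1=2, c2=3)
[Gauss-Seidel] macro 8: S0 reads c0=-2 → after 1×micro: -1; S1 reads c1=2 → after 2×micro: -1; S2 reads c1=-1 → after 3×micro: 3 ⇒ (c0=-1, c1=-1, c2=3)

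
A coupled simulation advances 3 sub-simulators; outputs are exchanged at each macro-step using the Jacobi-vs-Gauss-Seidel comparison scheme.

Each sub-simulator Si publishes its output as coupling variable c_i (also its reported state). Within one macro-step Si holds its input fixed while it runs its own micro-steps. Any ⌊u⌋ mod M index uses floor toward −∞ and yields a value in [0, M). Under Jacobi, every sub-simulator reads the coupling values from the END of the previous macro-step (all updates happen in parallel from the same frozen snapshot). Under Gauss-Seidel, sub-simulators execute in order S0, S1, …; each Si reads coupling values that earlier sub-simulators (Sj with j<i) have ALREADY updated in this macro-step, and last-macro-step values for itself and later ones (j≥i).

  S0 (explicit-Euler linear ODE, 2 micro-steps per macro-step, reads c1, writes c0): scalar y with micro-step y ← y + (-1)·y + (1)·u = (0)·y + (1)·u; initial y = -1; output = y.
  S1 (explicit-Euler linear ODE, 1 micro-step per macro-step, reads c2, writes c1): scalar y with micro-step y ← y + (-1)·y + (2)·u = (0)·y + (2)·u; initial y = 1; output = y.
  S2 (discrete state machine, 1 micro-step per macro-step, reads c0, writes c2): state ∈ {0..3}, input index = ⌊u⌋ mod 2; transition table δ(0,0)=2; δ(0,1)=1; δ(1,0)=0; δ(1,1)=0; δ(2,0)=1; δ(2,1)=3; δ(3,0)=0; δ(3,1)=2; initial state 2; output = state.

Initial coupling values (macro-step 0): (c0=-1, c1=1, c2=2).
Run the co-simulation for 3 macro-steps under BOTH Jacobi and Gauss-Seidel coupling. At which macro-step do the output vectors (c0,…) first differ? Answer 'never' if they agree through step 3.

first divergence at macro-step: 2

[Jacobi] macro 1: S0 reads c1=1 → after 2×micro: 1; S1 reads c2=2 → after 1×micro: 4; S2 reads c0=-1 → after 1×micro: 3 ⇒ (c0=1, c1=4, c2=3)
[Jacobi] macro 2: S0 reads c1=4 → after 2×micro: 4; S1 reads c2=3 → after 1×micro: 6; S2 reads c0=1 → after 1×micro: 2 ⇒ (c0=4, c1=6, c2=2)
[Jacobi] macro 3: S0 reads c1=6 → after 2×micro: 6; S1 reads c2=2 → after 1×micro: 4; S2 reads c0=4 → after 1×micro: 1 ⇒ (c0=6, c1=4, c2=1)
[Gauss-Seidel] macro 1: S0 reads c1=1 → after 2×micro: 1; S1 reads c2=2 → after 1×micro: 4; S2 reads c0=1 → after 1×micro: 3 ⇒ (c0=1, c1=4, c2=3)
[Gauss-Seidel] macro 2: S0 reads c1=4 → after 2×micro: 4; S1 reads c2=3 → after 1×micro: 6; S2 reads c0=4 → after 1×micro: 0 ⇒ (c0=4, c1=6, c2=0)
[Gauss-Seidel] macro 3: S0 reads c1=6 → after 2×micro: 6; S1 reads c2=0 → after 1×micro: 0; S2 reads c0=6 → after 1×micro: 2 ⇒ (c0=6, c1=0, c2=2)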